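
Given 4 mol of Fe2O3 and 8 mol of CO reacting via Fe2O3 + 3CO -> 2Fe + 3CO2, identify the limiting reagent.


Mole ratio available / coefficient:
  Fe2O3: 4/1 = 4.000
  CO: 8/3 = 2.667
Smaller ratio is limiting.

CO


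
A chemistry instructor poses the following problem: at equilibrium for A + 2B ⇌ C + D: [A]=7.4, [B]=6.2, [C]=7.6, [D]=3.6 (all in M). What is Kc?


Kc = [C][D]/([A][B]^2)
= (7.6^1 × 3.6^1)/(7.4^1 × 6.2^2)
= 27.36/284.456
= 0.09618

0.09618


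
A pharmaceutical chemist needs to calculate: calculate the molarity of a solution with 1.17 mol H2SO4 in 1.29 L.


M = n/V = 1.17/1.29 = 0.907 mol/L

0.907 M


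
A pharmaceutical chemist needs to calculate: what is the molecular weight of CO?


M(CO) = 1×12.01 + 1×16.0
= 12.01 + 16.0
= 28.01 g/mol

28.01 g/mol


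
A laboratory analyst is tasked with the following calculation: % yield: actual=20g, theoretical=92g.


% yield = actual/theoretical × 100
= 20/92 × 100
= 21.74%

21.74%


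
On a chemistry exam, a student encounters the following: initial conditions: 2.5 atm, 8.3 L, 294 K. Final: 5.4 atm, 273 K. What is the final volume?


P1V1/T1 = P2V2/T2
V2 = P1V1T2/(T1P2)
= 2.5×8.3×273/(294×5.4)
= 3.568 L

3.568 L


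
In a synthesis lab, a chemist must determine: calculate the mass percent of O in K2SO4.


M(K2SO4) = 2×39.1 + 1×32.07 + 4×16.0 = 174.27 g/mol
Mass of O = 4 × 16.0 = 64.00 g/mol
% O = 64.00/174.27 × 100 = 36.72%

36.72%


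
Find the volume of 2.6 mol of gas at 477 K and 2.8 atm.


PV = nRT  (R = 0.08206 L·atm/(mol·K))
V = nRT/P = 2.6×0.08206×477/2.8
= 36.347 L

36.347 L


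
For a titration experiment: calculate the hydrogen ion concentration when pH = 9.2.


[H+] = 10^(-pH) = 10^(-9.2)
= 6.31×10^-10 M

6.31×10^-10 M


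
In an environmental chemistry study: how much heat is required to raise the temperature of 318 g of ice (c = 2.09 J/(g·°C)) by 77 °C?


q = mcΔT = 318 × 2.09 × 77
= 51175.74 J

51175.74 J


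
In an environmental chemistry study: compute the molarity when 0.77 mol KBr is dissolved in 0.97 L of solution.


M = n/V = 0.77/0.97 = 0.794 mol/L

0.794 M


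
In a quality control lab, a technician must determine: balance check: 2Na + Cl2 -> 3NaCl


Equation: 2Na + Cl2 -> 3NaCl
Check atoms: Cl: 2≠3, Na: 2≠3
Not balanced

No, not balanced


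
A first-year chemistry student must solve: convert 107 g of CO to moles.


M(CO) = 28.01 g/mol
n = mass/M = 107/28.01 = 3.8201 mol

3.8201 mol


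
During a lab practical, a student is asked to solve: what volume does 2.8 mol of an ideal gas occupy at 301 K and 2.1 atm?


PV = nRT  (R = 0.08206 L·atm/(mol·K))
V = nRT/P = 2.8×0.08206×301/2.1
= 32.933 L

32.933 L


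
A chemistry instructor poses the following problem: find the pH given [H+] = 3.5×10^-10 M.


pH = -log10([H+]) = -log10(3.5×10^-10)
= 10 - log10(3.5)
= 10 - 0.54
= 9.46

9.46


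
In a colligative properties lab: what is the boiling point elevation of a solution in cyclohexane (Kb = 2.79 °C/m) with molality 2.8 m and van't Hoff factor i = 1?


ΔTb = Kb × m × i
= 2.79 × 2.8 × 1
= 7.812 °C

7.812 °C


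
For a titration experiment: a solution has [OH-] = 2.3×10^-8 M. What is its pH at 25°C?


pOH = -log10([OH-]) = -log10(2.3×10^-8)
= 8 - log10(2.3) = 7.64
pH = 14 - pOH = 14 - 7.64 = 6.36

6.36


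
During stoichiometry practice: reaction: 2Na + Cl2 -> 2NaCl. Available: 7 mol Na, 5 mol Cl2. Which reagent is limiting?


Mole ratio available / coefficient:
  Na: 7/2 = 3.500
  Cl2: 5/1 = 5.000
Smaller ratio is limiting.

Na


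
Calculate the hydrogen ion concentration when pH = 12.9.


[H+] = 10^(-pH) = 10^(-12.9)
= 1.26×10^-13 M

1.26×10^-13 M


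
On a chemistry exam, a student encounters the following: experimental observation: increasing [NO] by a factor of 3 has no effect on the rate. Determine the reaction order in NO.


rate ∝ [NO]^n
rate ∝ [NO]^0
Order in NO: 0

0


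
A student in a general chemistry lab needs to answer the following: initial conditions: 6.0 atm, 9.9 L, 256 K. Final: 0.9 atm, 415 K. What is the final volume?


P1V1/T1 = P2V2/T2
V2 = P1V1T2/(T1P2)
= 6.0×9.9×415/(256×0.9)
= 106.992 L

106.992 L


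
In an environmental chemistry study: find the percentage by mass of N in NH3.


M(NH3) = 1×14.01 + 3×1.008 = 17.034 g/mol
Mass of N = 1 × 14.01 = 14.01 g/mol
% N = 14.01/17.034 × 100 = 82.25%

82.25%


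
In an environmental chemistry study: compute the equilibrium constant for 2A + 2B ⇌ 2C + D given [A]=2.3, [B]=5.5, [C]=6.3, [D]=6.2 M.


Kc = [C]^2[D]/([A]^2[B]^2)
= (6.3^2 × 6.2^1)/(2.3^2 × 5.5^2)
= 246.078/160.0225
= 1.538

1.538


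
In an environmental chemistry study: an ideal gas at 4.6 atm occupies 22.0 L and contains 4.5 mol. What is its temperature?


PV = nRT  (R = 0.08206 L·atm/(mol·K))
T = PV/(nR) = 4.6×22.0/(4.5×0.08206)
= 101.20/0.369270
= 274.05 K

274.05 K


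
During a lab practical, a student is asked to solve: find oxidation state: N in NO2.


x + 2(-2) = 0, so x = +4
Oxidation number: +4

+4


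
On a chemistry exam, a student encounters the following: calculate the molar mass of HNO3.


M(HNO3) = 1×1.008 + 1×14.01 + 3×16.0
= 1.01 + 14.01 + 48.0
= 63.02 g/mol

63.02 g/mol


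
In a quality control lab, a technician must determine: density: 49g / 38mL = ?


ρ = mass/volume
= 49/38
= 1.289 g/mL

1.289 g/mL


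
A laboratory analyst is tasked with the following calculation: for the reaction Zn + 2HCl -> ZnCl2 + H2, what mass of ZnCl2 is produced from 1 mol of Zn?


Mole ratio ZnCl2:Zn = 1:1
n(ZnCl2) = 1 × 1/1 = 1.000 mol
mass = 1.000 × 136.28 = 136.28 g

136.28 g


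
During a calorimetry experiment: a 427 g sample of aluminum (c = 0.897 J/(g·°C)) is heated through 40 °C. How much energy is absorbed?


q = mcΔT = 427 × 0.897 × 40
= 15320.76 J

15320.76 J


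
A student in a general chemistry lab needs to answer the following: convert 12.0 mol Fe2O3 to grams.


M(Fe2O3) = 159.7 g/mol
mass = n × M = 12.0 × 159.7 = 1916.40 g

1916.40 g


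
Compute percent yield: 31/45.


% yield = actual/theoretical × 100
= 31/45 × 100
= 68.89%

68.89%


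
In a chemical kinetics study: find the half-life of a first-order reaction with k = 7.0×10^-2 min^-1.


t½ = ln2/k = 0.693147/(7.0×10^-2 min^-1)
= 9.902 min

9.902 min


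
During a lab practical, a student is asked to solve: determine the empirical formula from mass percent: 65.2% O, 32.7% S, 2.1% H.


Assume 100 g sample. Moles of each element:
  O: 65.2/16.0 = 4.075 mol
  S: 32.7/32.07 = 1.02 mol
  H: 2.1/1.008 = 2.083 mol
Divide by smallest (1.02):
  O: 4.075/1.02 = 4.0
  S: 1.02/1.02 = 1.0
  H: 2.083/1.02 = 2.04
Empirical formula: H2SO4

H2SO4


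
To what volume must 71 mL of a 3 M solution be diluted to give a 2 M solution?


C1V1 = C2V2
3 × 71 = 2 × V2
V2 = 213/2 = 106.5 mL

106.5 mL


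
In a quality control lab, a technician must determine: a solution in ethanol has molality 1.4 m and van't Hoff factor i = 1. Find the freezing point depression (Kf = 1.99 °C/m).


ΔTf = Kf × m × i
= 1.99 × 1.4 × 1
= 2.786 °C

2.786 °C


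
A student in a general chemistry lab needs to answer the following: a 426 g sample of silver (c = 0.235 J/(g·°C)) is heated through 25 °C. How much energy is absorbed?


q = mcΔT = 426 × 0.235 × 25
= 2502.75 J

2502.75 J


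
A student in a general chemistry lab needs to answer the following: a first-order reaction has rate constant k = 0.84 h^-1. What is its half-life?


t½ = ln2/k = 0.693147/(0.84 h^-1)
= 0.8252 h

0.8252 h


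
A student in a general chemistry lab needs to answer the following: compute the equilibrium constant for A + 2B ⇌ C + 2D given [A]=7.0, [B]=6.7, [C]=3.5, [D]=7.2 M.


Kc = [C][D]^2/([A][B]^2)
= (3.5^1 × 7.2^2)/(7.0^1 × 6.7^2)
= 181.44/314.23
= 0.5774

0.5774


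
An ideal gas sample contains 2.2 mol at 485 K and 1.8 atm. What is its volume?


PV = nRT  (R = 0.08206 L·atm/(mol·K))
V = nRT/P = 2.2×0.08206×485/1.8
= 48.643 L

48.643 L


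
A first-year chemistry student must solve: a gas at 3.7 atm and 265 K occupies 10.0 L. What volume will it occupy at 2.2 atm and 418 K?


P1V1/T1 = P2V2/T2
V2 = P1V1T2/(T1P2)
= 3.7×10.0×418/(265×2.2)
= 26.528 L

26.528 L


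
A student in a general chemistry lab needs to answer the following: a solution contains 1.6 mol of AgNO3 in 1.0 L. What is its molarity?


M = n/V = 1.6/1.0 = 1.600 mol/L

1.600 M


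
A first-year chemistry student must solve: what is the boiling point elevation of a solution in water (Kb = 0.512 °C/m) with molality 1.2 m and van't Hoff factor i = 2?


ΔTb = Kb × m × i
= 0.512 × 1.2 × 2
= 1.2288 °C

1.2288 °C


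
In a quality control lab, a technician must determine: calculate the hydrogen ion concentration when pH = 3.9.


[H+] = 10^(-pH) = 10^(-3.9)
= 1.26×10^-4 M

1.26×10^-4 M


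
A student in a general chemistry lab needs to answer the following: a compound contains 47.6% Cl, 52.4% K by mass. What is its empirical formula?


Assume 100 g sample. Moles of each element:
  Cl: 47.6/35.45 = 1.343 mol
  K: 52.4/39.1 = 1.34 mol
Divide by smallest (1.34):
  Cl: 1.343/1.34 = 1.0
  K: 1.34/1.34 = 1.0
Empirical formula: KCl

KCl


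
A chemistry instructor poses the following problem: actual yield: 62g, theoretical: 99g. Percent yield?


% yield = actual/theoretical × 100
= 62/99 × 100
= 62.63%

62.63%


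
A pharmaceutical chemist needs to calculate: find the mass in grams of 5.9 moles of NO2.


M(NO2) = 46.01 g/mol
mass = n × M = 5.9 × 46.01 = 271.46 g

271.46 g


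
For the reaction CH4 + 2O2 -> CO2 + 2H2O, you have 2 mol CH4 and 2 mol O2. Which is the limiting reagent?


Mole ratio available / coefficient:
  CH4: 2/1 = 2.000
  O2: 2/2 = 1.000
Smaller ratio is limiting.

O2


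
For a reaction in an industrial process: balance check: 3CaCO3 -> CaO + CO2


Equation: 3CaCO3 -> CaO + CO2
Check atoms: C: 3≠1, Ca: 3≠1, O: 9≠3
Not balanced

No, not balanced


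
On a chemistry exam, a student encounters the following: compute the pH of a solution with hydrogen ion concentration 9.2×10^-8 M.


pH = -log10([H+]) = -log10(9.2×10^-8)
= 8 - log10(9.2)
= 8 - 0.96
= 7.04

7.04


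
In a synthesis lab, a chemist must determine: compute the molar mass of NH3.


M(NH3) = 1×14.01 + 3×1.008
= 14.01 + 3.02
= 17.03 g/mol

17.03 g/mol


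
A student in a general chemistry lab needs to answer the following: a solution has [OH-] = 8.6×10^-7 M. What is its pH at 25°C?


pOH = -log10([OH-]) = -log10(8.6×10^-7)
= 7 - log10(8.6) = 6.07
pH = 14 - pOH = 14 - 6.07 = 7.93

7.93


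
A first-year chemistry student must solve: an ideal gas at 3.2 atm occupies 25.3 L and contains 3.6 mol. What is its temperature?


PV = nRT  (R = 0.08206 L·atm/(mol·K))
T = PV/(nR) = 3.2×25.3/(3.6×0.08206)
= 80.96/0.295416
= 274.05 K

274.05 K


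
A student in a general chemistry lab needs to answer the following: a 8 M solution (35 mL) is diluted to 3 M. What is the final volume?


C1V1 = C2V2
8 × 35 = 3 × V2
V2 = 280/3 = 93.33 mL

93.33 mL


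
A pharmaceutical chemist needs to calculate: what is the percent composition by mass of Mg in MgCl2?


M(MgCl2) = 1×24.31 + 2×35.45 = 95.21 g/mol
Mass of Mg = 1 × 24.31 = 24.31 g/mol
% Mg = 24.31/95.21 × 100 = 25.53%

25.53%


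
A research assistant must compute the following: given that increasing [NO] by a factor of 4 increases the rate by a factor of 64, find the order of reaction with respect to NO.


rate ∝ [NO]^n
4^n = 64 → n = 3
Order in NO: 3

3


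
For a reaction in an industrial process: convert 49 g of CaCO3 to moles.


M(CaCO3) = 100.09 g/mol
n = mass/M = 49/100.09 = 0.4896 mol

0.4896 mol


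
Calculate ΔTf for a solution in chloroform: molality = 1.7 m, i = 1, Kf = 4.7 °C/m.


ΔTf = Kf × m × i
= 4.7 × 1.7 × 1
= 7.99 °C

7.99 °C


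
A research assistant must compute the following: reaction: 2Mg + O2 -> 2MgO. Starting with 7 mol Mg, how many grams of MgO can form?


Mole ratio MgO:Mg = 2:2
n(MgO) = 7 × 2/2 = 7.000 mol
mass = 7.000 × 40.31 = 282.17 g

282.17 g


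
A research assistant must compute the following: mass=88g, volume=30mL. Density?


ρ = mass/volume
= 88/30
= 2.933 g/mL

2.933 g/mL


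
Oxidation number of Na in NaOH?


Group 1 metal: +1
Oxidation number: +1

+1


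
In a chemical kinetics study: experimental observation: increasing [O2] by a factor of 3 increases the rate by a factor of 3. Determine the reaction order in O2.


rate ∝ [O2]^n
3^n = 3 → n = 1
Order in O2: 1

1


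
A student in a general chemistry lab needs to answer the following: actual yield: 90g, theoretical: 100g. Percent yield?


% yield = actual/theoretical × 100
= 90/100 × 100
= 90.0%

90.0%


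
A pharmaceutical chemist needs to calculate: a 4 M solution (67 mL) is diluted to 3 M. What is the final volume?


C1V1 = C2V2
4 × 67 = 3 × V2
V2 = 268/3 = 89.33 mL

89.33 mL


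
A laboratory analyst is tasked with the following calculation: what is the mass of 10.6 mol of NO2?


M(NO2) = 46.01 g/mol
mass = n × M = 10.6 × 46.01 = 487.71 g

487.71 g


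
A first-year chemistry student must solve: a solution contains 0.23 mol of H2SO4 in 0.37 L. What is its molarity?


M = n/V = 0.23/0.37 = 0.622 mol/L

0.622 M


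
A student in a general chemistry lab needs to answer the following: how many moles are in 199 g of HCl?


M(HCl) = 36.46 g/mol
n = mass/M = 199/36.46 = 5.458 mol

5.458 mol


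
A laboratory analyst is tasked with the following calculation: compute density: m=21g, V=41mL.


ρ = mass/volume
= 21/41
= 0.512 g/mL

0.512 g/mL


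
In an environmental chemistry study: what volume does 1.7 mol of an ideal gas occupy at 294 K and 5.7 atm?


PV = nRT  (R = 0.08206 L·atm/(mol·K))
V = nRT/P = 1.7×0.08206×294/5.7
= 7.195 L

7.195 L


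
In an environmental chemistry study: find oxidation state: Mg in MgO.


Group 2 metal: +2
Oxidation number: +2

+2


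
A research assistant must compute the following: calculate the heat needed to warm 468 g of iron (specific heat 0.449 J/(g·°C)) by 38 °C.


q = mcΔT = 468 × 0.449 × 38
= 7985.02 J

7985.02 J


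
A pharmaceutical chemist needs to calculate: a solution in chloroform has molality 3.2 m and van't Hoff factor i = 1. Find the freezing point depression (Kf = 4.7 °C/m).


ΔTf = Kf × m × i
= 4.7 × 3.2 × 1
= 15.04 °C

15.04 °C


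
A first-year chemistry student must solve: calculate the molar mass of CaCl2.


M(CaCl2) = 1×40.08 + 2×35.45
= 40.08 + 70.9
= 110.98 g/mol

110.98 g/mol


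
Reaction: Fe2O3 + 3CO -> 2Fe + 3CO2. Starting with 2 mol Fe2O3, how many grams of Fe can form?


Mole ratio Fe:Fe2O3 = 2:1
n(Fe) = 2 × 2/1 = 4.000 mol
mass = 4.000 × 55.85 = 223.4 g

223.4 g


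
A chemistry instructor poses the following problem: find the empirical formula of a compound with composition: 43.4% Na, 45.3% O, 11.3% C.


Assume 100 g sample. Moles of each element:
  Na: 43.4/22.99 = 1.888 mol
  O: 45.3/16.0 = 2.831 mol
  C: 11.3/12.01 = 0.941 mol
Divide by smallest (0.941):
  Na: 1.888/0.941 = 2.01
  O: 2.831/0.941 = 3.01
  C: 0.941/0.941 = 1.0
Empirical formula: Na2CO3

Na2CO3


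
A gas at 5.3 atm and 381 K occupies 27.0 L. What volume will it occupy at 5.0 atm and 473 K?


P1V1/T1 = P2V2/T2
V2 = P1V1T2/(T1P2)
= 5.3×27.0×473/(381×5.0)
= 35.531 L

35.531 L


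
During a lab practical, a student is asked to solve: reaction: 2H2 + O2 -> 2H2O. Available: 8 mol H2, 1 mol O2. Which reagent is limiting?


Mole ratio available / coefficient:
  H2: 8/2 = 4.000
  O2: 1/1 = 1.000
Smaller ratio is limiting.

O2


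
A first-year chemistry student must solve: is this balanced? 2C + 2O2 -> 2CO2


Equation: 2C + 2O2 -> 2CO2
Check atoms: C: 2=2, O: 4=4
Balanced

Yes, balanced


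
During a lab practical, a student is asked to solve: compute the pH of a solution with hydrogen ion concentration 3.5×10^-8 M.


pH = -log10([H+]) = -log10(3.5×10^-8)
= 8 - log10(3.5)
= 8 - 0.54
= 7.46

7.46


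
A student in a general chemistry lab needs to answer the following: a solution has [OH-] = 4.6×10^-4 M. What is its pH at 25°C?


pOH = -log10([OH-]) = -log10(4.6×10^-4)
= 4 - log10(4.6) = 3.34
pH = 14 - pOH = 14 - 3.34 = 10.66

10.66


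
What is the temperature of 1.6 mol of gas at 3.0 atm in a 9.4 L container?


PV = nRT  (R = 0.08206 L·atm/(mol·K))
T = PV/(nR) = 3.0×9.4/(1.6×0.08206)
= 28.20/0.131296
= 214.78 K

214.78 K


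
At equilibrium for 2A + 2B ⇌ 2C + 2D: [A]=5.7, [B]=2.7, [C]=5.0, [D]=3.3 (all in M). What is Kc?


Kc = [C]^2[D]^2/([A]^2[B]^2)
= (5.0^2 × 3.3^2)/(5.7^2 × 2.7^2)
= 272.25/236.8521
= 1.149

1.149


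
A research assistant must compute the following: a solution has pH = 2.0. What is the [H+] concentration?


[H+] = 10^(-pH) = 10^(-2.0)
= 1.0×10^-2 M

1.0×10^-2 M


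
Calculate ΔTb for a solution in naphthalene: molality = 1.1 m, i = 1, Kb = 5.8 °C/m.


ΔTb = Kb × m × i
= 5.8 × 1.1 × 1
= 6.38 °C

6.38 °C


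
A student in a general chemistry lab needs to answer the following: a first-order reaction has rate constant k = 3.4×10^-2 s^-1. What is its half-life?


t½ = ln2/k = 0.693147/(3.4×10^-2 s^-1)
= 20.39 s

20.39 s


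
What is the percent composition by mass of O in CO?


M(CO) = 1×12.01 + 1×16.0 = 28.01 g/mol
Mass of O = 1 × 16.0 = 16.00 g/mol
% O = 16.00/28.01 × 100 = 57.12%

57.12%


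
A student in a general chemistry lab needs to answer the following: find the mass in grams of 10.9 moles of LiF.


M(LiF) = 25.94 g/mol
mass = n × M = 10.9 × 25.94 = 282.75 g

282.75 g


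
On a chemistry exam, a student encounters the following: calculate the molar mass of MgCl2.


M(MgCl2) = 1×24.31 + 2×35.45
= 24.31 + 70.9
= 95.21 g/mol

95.21 g/mol


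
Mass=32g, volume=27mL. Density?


ρ = mass/volume
= 32/27
= 1.185 g/mL

1.185 g/mL


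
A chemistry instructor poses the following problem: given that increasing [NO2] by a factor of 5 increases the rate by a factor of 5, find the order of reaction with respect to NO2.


rate ∝ [NO2]^n
5^n = 5 → n = 1
Order in NO2: 1

1


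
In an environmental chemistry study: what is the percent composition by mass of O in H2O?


M(H2O) = 2×1.008 + 1×16.0 = 18.016 g/mol
Mass of O = 1 × 16.0 = 16.00 g/mol
% O = 16.00/18.016 × 100 = 88.81%

88.81%


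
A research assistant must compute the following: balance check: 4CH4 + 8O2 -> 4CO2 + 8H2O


Equation: 4CH4 + 8O2 -> 4CO2 + 8H2O
Check atoms: C: 4=4, H: 16=16, O: 16=16
Balanced

Yes, balanced


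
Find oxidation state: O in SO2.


O is usually -2
Oxidation number: -2

-2


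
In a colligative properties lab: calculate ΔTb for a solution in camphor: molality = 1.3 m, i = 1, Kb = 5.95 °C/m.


ΔTb = Kb × m × i
= 5.95 × 1.3 × 1
= 7.735 °C

7.735 °C


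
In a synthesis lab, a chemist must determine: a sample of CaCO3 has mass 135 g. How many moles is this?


M(CaCO3) = 100.09 g/mol
n = mass/M = 135/100.09 = 1.3488 mol

1.3488 mol


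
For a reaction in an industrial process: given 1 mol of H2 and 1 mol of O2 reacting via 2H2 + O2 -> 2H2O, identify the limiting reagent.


Mole ratio available / coefficient:
  H2: 1/2 = 0.500
  O2: 1/1 = 1.000
Smaller ratio is limiting.

H2


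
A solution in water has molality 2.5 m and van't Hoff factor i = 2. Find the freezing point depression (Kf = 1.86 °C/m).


ΔTf = Kf × m × i
= 1.86 × 2.5 × 2
= 9.3 °C

9.3 °C


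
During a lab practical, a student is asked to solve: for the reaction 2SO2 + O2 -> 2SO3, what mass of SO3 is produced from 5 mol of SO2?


Mole ratio SO3:SO2 = 2:2
n(SO3) = 5 × 2/2 = 5.000 mol
mass = 5.000 × 80.07 = 400.35 g

400.35 g


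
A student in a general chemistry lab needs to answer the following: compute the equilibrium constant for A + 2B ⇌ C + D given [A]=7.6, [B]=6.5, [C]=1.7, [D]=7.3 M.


Kc = [C][D]/([A][B]^2)
= (1.7^1 × 7.3^1)/(7.6^1 × 6.5^2)
= 12.41/321.1
= 0.03865

0.03865


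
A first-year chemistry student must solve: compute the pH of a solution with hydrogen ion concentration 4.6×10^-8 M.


pH = -log10([H+]) = -log10(4.6×10^-8)
= 8 - log10(4.6)
= 8 - 0.66
= 7.34

7.34


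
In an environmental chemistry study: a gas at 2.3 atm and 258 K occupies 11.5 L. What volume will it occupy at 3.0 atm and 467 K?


P1V1/T1 = P2V2/T2
V2 = P1V1T2/(T1P2)
= 2.3×11.5×467/(258×3.0)
= 15.959 L

15.959 L


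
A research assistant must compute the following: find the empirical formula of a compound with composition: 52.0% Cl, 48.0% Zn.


Assume 100 g sample. Moles of each element:
  Cl: 52.0/35.45 = 1.467 mol
  Zn: 48.0/65.38 = 0.734 mol
Divide by smallest (0.734):
  Cl: 1.467/0.734 = 2.0
  Zn: 0.734/0.734 = 1.0
Empirical formula: ZnCl2

ZnCl2


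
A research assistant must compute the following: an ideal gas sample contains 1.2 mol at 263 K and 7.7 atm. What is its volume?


PV = nRT  (R = 0.08206 L·atm/(mol·K))
V = nRT/P = 1.2×0.08206×263/7.7
= 3.363 L

3.363 L


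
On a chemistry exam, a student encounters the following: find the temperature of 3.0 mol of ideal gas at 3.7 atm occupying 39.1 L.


PV = nRT  (R = 0.08206 L·atm/(mol·K))
T = PV/(nR) = 3.7×39.1/(3.0×0.08206)
= 144.67/0.246180
= 587.66 K

587.66 K


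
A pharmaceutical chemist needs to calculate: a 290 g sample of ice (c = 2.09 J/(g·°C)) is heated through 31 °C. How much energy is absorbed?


q = mcΔT = 290 × 2.09 × 31
= 18789.10 J

18789.10 J


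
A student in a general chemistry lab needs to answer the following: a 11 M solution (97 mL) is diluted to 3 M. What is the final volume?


C1V1 = C2V2
11 × 97 = 3 × V2
V2 = 1067/3 = 355.67 mL

355.67 mL


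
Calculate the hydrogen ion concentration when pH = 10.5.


[H+] = 10^(-pH) = 10^(-10.5)
= 3.16×10^-11 M

3.16×10^-11 M


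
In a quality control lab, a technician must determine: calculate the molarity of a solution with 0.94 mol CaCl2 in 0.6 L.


M = n/V = 0.94/0.6 = 1.567 mol/L

1.567 M


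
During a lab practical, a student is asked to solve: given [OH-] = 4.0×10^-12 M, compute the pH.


pOH = -log10([OH-]) = -log10(4.0×10^-12)
= 12 - log10(4.0) = 11.4
pH = 14 - pOH = 14 - 11.4 = 2.6

2.6


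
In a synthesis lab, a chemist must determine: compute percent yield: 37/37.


% yield = actual/theoretical × 100
= 37/37 × 100
= 100.0%

100.0%


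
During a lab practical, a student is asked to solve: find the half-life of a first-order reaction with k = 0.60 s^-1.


t½ = ln2/k = 0.693147/(0.60 s^-1)
= 1.155 s

1.155 s


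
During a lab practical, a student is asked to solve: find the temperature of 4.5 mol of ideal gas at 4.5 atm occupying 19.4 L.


PV = nRT  (R = 0.08206 L·atm/(mol·K))
T = PV/(nR) = 4.5×19.4/(4.5×0.08206)
= 87.30/0.369270
= 236.41 K

236.41 K


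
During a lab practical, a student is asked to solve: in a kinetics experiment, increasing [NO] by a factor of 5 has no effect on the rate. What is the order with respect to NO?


rate ∝ [NO]^n
rate ∝ [NO]^0
Order in NO: 0

0


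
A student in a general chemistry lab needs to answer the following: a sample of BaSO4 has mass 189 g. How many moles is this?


M(BaSO4) = 233.4 g/mol
n = mass/M = 189/233.4 = 0.8098 mol

0.8098 mol


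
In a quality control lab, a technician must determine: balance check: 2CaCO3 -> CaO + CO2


Equation: 2CaCO3 -> CaO + CO2
Check atoms: C: 2≠1, Ca: 2≠1, O: 6≠3
Not balanced

No, not balanced


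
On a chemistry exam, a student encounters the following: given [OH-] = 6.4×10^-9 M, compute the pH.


pOH = -log10([OH-]) = -log10(6.4×10^-9)
= 9 - log10(6.4) = 8.19
pH = 14 - pOH = 14 - 8.19 = 5.81

5.81


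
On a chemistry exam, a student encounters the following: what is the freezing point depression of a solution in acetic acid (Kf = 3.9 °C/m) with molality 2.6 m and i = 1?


ΔTf = Kf × m × i
= 3.9 × 2.6 × 1
= 10.14 °C

10.14 °C


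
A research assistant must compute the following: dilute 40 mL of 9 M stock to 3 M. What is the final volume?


C1V1 = C2V2
9 × 40 = 3 × V2
V2 = 360/3 = 120.0 mL

120.0 mL


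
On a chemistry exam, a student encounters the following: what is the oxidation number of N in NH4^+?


x + 4(+1) = +1, so x = -3
Oxidation number: -3

-3


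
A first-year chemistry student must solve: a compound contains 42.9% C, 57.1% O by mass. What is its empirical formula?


Assume 100 g sample. Moles of each element:
  C: 42.9/12.01 = 3.572 mol
  O: 57.1/16.0 = 3.569 mol
Divide by smallest (3.569):
  C: 3.572/3.569 = 1.0
  O: 3.569/3.569 = 1.0
Empirical formula: CO

CO


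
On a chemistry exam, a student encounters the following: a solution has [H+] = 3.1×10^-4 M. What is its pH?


pH = -log10([H+]) = -log10(3.1×10^-4)
= 4 - log10(3.1)
= 4 - 0.49
= 3.51

3.51


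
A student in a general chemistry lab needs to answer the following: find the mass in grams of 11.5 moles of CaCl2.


M(CaCl2) = 110.98 g/mol
mass = n × M = 11.5 × 110.98 = 1276.27 g

1276.27 g


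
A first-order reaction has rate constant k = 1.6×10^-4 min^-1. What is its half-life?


t½ = ln2/k = 0.693147/(1.6×10^-4 min^-1)
= 4332 min

4332 min


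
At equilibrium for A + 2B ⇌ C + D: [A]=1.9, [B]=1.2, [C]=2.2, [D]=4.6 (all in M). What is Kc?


Kc = [C][D]/([A][B]^2)
= (2.2^1 × 4.6^1)/(1.9^1 × 1.2^2)
= 10.12/2.736
= 3.699

3.699


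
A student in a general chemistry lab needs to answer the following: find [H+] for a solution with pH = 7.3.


[H+] = 10^(-pH) = 10^(-7.3)
= 5.01×10^-8 M

5.01×10^-8 M


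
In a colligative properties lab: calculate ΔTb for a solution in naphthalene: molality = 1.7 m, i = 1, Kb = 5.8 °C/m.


ΔTb = Kb × m × i
= 5.8 × 1.7 × 1
= 9.86 °C

9.86 °C


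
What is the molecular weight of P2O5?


M(P2O5) = 2×30.97 + 5×16.0
= 61.94 + 80.0
= 141.94 g/mol

141.94 g/mol


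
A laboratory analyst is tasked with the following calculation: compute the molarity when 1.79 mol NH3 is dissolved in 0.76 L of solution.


M = n/V = 1.79/0.76 = 2.355 mol/L

2.355 M


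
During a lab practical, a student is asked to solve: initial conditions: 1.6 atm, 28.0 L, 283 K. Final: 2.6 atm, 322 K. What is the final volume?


P1V1/T1 = P2V2/T2
V2 = P1V1T2/(T1P2)
= 1.6×28.0×322/(283×2.6)
= 19.605 L

19.605 L


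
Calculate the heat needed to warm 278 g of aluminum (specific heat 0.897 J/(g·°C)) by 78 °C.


q = mcΔT = 278 × 0.897 × 78
= 19450.55 J

19450.55 J


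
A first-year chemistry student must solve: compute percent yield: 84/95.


% yield = actual/theoretical × 100
= 84/95 × 100
= 88.42%

88.42%


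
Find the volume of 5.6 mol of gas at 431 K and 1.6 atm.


PV = nRT  (R = 0.08206 L·atm/(mol·K))
V = nRT/P = 5.6×0.08206×431/1.6
= 123.788 L

123.788 L


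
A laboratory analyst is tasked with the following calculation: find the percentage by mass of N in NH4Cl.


M(NH4Cl) = 1×14.01 + 4×1.008 + 1×35.45 = 53.492 g/mol
Mass of N = 1 × 14.01 = 14.01 g/mol
% N = 14.01/53.492 × 100 = 26.19%

26.19%


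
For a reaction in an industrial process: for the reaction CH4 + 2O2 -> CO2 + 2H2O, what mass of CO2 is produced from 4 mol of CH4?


Mole ratio CO2:CH4 = 1:1
n(CO2) = 4 × 1/1 = 4.000 mol
mass = 4.000 × 44.01 = 176.04 g

176.04 g


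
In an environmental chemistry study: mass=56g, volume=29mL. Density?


ρ = mass/volume
= 56/29
= 1.931 g/mL

1.931 g/mL


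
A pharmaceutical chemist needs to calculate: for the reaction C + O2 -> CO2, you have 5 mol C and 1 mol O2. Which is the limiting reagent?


Mole ratio available / coefficient:
  C: 5/1 = 5.000
  O2: 1/1 = 1.000
Smaller ratio is limiting.

O2


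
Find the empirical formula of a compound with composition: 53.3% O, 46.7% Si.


Assume 100 g sample. Moles of each element:
  O: 53.3/16.0 = 3.331 mol
  Si: 46.7/28.09 = 1.663 mol
Divide by smallest (1.663):
  O: 3.331/1.663 = 2.0
  Si: 1.663/1.663 = 1.0
Empirical formula: SiO2

SiO2


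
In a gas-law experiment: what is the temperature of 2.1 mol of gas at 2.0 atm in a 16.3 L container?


PV = nRT  (R = 0.08206 L·atm/(mol·K))
T = PV/(nR) = 2.0×16.3/(2.1×0.08206)
= 32.60/0.172326
= 189.18 K

189.18 K


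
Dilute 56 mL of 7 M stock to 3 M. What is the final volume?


C1V1 = C2V2
7 × 56 = 3 × V2
V2 = 392/3 = 130.67 mL

130.67 mL


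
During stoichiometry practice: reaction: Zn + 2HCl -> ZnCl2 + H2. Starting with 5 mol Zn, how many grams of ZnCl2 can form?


Mole ratio ZnCl2:Zn = 1:1
n(ZnCl2) = 5 × 1/1 = 5.000 mol
mass = 5.000 × 136.28 = 681.4 g

681.4 g


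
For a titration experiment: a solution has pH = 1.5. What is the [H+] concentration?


[H+] = 10^(-pH) = 10^(-1.5)
= 3.16×10^-2 M

3.16×10^-2 M


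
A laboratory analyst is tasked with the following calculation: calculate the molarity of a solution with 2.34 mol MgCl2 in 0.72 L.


M = n/V = 2.34/0.72 = 3.250 mol/L

3.250 M


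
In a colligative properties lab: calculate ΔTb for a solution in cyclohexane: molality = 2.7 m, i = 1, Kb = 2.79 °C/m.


ΔTb = Kb × m × i
= 2.79 × 2.7 × 1
= 7.533 °C

7.533 °C


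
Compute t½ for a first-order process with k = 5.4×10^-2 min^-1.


t½ = ln2/k = 0.693147/(5.4×10^-2 min^-1)
= 12.84 min

12.84 min


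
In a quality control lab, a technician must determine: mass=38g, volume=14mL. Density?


ρ = mass/volume
= 38/14
= 2.714 g/mL

2.714 g/mL


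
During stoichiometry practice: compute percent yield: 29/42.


% yield = actual/theoretical × 100
= 29/42 × 100
= 69.05%

69.05%


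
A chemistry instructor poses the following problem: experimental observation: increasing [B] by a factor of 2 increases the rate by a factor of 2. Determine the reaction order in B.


rate ∝ [B]^n
2^n = 2 → n = 1
Order in B: 1

1


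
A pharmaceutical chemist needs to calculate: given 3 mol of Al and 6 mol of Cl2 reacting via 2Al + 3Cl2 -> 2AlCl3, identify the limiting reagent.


Mole ratio available / coefficient:
  Al: 3/2 = 1.500
  Cl2: 6/3 = 2.000
Smaller ratio is limiting.

Al


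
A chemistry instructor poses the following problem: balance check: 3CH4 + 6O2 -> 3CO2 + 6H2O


Equation: 3CH4 + 6O2 -> 3CO2 + 6H2O
Check atoms: C: 3=3, H: 12=12, O: 12=12
Balanced

Yes, balanced


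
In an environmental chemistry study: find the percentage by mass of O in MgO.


M(MgO) = 1×24.31 + 1×16.0 = 40.31 g/mol
Mass of O = 1 × 16.0 = 16.00 g/mol
% O = 16.00/40.31 × 100 = 39.69%

39.69%


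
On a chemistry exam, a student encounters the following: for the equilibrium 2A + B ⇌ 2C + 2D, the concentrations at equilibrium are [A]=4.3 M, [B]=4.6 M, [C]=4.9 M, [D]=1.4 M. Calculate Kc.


Kc = [C]^2[D]^2/([A]^2[B])
= (4.9^2 × 1.4^2)/(4.3^2 × 4.6^1)
= 47.0596/85.054
= 0.5533

0.5533


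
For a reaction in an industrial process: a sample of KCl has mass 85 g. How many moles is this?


M(KCl) = 74.55 g/mol
n = mass/M = 85/74.55 = 1.1402 mol

1.1402 mol


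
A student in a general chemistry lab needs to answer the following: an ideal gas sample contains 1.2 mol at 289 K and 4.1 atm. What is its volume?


PV = nRT  (R = 0.08206 L·atm/(mol·K))
V = nRT/P = 1.2×0.08206×289/4.1
= 6.941 L

6.941 L


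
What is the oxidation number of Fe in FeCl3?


x + 3(-1) = 0, so x = +3
Oxidation number: +3

+3


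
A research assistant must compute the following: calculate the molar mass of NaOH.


M(NaOH) = 1×22.99 + 1×16.0 + 1×1.008
= 22.99 + 16.0 + 1.01
= 40.0 g/mol

40.0 g/mol


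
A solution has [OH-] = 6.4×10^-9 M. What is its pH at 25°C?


pOH = -log10([OH-]) = -log10(6.4×10^-9)
= 9 - log10(6.4) = 8.19
pH = 14 - pOH = 14 - 8.19 = 5.81

5.81


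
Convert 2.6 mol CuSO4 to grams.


M(CuSO4) = 159.62 g/mol
mass = n × M = 2.6 × 159.62 = 415.01 g

415.01 g


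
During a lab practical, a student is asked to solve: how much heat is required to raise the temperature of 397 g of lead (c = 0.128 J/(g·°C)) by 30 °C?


q = mcΔT = 397 × 0.128 × 30
= 1524.48 J

1524.48 J


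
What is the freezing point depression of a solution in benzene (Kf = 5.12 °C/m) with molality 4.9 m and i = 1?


ΔTf = Kf × m × i
= 5.12 × 4.9 × 1
= 25.088 °C

25.088 °C


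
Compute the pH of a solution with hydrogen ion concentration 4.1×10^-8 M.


pH = -log10([H+]) = -log10(4.1×10^-8)
= 8 - log10(4.1)
= 8 - 0.61
= 7.39

7.39


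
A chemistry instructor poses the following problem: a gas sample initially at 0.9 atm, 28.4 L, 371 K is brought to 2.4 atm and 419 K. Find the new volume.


P1V1/T1 = P2V2/T2
V2 = P1V1T2/(T1P2)
= 0.9×28.4×419/(371×2.4)
= 12.028 L

12.028 L


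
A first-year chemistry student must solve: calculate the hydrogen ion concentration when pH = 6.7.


[H+] = 10^(-pH) = 10^(-6.7)
= 2.0×10^-7 M

2.0×10^-7 M


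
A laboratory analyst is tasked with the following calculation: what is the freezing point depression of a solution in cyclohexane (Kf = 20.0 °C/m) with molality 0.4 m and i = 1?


ΔTf = Kf × m × i
= 20.0 × 0.4 × 1
= 8.0 °C

8.0 °C


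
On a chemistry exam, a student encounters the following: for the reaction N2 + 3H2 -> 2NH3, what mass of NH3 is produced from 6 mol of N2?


Mole ratio NH3:N2 = 2:1
n(NH3) = 6 × 2/1 = 12.000 mol
mass = 12.000 × 17.03 = 204.36 g

204.36 g


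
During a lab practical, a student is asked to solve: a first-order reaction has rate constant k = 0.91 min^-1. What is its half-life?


t½ = ln2/k = 0.693147/(0.91 min^-1)
= 0.7617 min

0.7617 min


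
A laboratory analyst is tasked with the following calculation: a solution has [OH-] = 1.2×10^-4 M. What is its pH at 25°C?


pOH = -log10([OH-]) = -log10(1.2×10^-4)
= 4 - log10(1.2) = 3.92
pH = 14 - pOH = 14 - 3.92 = 10.08

10.08


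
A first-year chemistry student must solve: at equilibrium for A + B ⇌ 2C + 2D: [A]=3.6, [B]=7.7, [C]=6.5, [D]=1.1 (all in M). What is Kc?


Kc = [C]^2[D]^2/([A][B])
= (6.5^2 × 1.1^2)/(3.6^1 × 7.7^1)
= 51.1225/27.72
= 1.844

1.844


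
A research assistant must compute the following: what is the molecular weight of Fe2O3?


M(Fe2O3) = 2×55.85 + 3×16.0
= 111.7 + 48.0
= 159.7 g/mol

159.7 g/mol


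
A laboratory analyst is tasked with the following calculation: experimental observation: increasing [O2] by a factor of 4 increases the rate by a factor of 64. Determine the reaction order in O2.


rate ∝ [O2]^n
4^n = 64 → n = 3
Order in O2: 3

3


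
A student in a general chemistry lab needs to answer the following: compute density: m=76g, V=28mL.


ρ = mass/volume
= 76/28
= 2.714 g/mL

2.714 g/mL


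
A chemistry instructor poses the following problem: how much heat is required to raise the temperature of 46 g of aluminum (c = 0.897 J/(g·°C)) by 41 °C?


q = mcΔT = 46 × 0.897 × 41
= 1691.74 J

1691.74 J


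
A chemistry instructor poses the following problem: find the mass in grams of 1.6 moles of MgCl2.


M(MgCl2) = 95.21 g/mol
mass = n × M = 1.6 × 95.21 = 152.34 g

152.34 g


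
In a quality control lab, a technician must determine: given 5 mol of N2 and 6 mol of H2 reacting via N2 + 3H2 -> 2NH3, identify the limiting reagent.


Mole ratio available / coefficient:
  N2: 5/1 = 5.000
  H2: 6/3 = 2.000
Smaller ratio is limiting.

H2


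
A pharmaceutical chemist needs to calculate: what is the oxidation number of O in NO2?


O is usually -2
Oxidation number: -2

-2


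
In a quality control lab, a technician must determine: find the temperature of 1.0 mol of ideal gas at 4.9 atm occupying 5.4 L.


PV = nRT  (R = 0.08206 L·atm/(mol·K))
T = PV/(nR) = 4.9×5.4/(1.0×0.08206)
= 26.46/0.082060
= 322.45 K

322.45 K


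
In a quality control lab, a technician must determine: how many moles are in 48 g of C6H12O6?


M(C6H12O6) = 180.16 g/mol
n = mass/M = 48/180.16 = 0.2664 mol

0.2664 mol


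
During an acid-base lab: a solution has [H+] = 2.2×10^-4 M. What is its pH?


pH = -log10([H+]) = -log10(2.2×10^-4)
= 4 - log10(2.2)
= 4 - 0.34
= 3.66

3.66


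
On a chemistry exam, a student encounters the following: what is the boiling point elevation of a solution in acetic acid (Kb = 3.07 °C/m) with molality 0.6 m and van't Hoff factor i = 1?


ΔTb = Kb × m × i
= 3.07 × 0.6 × 1
= 1.842 °C

1.842 °C


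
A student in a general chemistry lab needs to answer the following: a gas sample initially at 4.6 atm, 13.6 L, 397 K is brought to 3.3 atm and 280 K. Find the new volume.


P1V1/T1 = P2V2/T2
V2 = P1V1T2/(T1P2)
= 4.6×13.6×280/(397×3.3)
= 13.371 L

13.371 L


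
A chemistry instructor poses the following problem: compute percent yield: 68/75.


% yield = actual/theoretical × 100
= 68/75 × 100
= 90.67%

90.67%


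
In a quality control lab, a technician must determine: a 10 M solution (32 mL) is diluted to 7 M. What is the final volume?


C1V1 = C2V2
10 × 32 = 7 × V2
V2 = 320/7 = 45.71 mL

45.71 mL


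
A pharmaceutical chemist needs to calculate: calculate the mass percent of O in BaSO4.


M(BaSO4) = 1×137.33 + 1×32.07 + 4×16.0 = 233.40 g/mol
Mass of O = 4 × 16.0 = 64.00 g/mol
% O = 64.00/233.40 × 100 = 27.42%

27.42%


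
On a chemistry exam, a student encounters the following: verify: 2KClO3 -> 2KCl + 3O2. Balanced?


Equation: 2KClO3 -> 2KCl + 3O2
Check atoms: Cl: 2=2, K: 2=2, O: 6=6
Balanced

Yes, balanced


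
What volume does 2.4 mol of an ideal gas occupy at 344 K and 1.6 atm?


PV = nRT  (R = 0.08206 L·atm/(mol·K))
V = nRT/P = 2.4×0.08206×344/1.6
= 42.343 L

42.343 L


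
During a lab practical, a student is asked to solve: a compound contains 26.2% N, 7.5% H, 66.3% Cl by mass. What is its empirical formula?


Assume 100 g sample. Moles of each element:
  N: 26.2/14.01 = 1.87 mol
  H: 7.5/1.008 = 7.44 mol
  Cl: 66.3/35.45 = 1.87 mol
Divide by smallest (1.87):
  N: 1.87/1.87 = 1.0
  H: 7.44/1.87 = 3.98
  Cl: 1.87/1.87 = 1.0
Empirical formula: NH4Cl

NH4Cl


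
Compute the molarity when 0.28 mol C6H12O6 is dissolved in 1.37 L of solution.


M = n/V = 0.28/1.37 = 0.204 mol/L

0.204 M


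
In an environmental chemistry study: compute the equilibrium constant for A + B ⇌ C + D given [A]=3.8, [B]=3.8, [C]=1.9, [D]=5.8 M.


Kc = [C][D]/([A][B])
= (1.9^1 × 5.8^1)/(3.8^1 × 3.8^1)
= 11.02/14.44
= 0.7632

0.7632


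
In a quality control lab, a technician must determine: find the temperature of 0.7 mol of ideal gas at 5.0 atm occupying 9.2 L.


PV = nRT  (R = 0.08206 L·atm/(mol·K))
T = PV/(nR) = 5.0×9.2/(0.7×0.08206)
= 46.00/0.057442
= 800.81 K

800.81 K


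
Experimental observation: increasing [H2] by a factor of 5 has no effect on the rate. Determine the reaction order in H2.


rate ∝ [H2]^n
rate ∝ [H2]^0
Order in H2: 0

0


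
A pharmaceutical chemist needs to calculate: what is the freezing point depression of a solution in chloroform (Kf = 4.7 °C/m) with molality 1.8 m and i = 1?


ΔTf = Kf × m × i
= 4.7 × 1.8 × 1
= 8.46 °C

8.46 °C


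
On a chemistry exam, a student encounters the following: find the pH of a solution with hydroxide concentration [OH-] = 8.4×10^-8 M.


pOH = -log10([OH-]) = -log10(8.4×10^-8)
= 8 - log10(8.4) = 7.08
pH = 14 - pOH = 14 - 7.08 = 6.92

6.92


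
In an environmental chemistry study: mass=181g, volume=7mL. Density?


ρ = mass/volume
= 181/7
= 25.857 g/mL

25.857 g/mL


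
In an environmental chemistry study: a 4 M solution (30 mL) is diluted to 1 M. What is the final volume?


C1V1 = C2V2
4 × 30 = 1 × V2
V2 = 120/1 = 120.0 mL

120.0 mL
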